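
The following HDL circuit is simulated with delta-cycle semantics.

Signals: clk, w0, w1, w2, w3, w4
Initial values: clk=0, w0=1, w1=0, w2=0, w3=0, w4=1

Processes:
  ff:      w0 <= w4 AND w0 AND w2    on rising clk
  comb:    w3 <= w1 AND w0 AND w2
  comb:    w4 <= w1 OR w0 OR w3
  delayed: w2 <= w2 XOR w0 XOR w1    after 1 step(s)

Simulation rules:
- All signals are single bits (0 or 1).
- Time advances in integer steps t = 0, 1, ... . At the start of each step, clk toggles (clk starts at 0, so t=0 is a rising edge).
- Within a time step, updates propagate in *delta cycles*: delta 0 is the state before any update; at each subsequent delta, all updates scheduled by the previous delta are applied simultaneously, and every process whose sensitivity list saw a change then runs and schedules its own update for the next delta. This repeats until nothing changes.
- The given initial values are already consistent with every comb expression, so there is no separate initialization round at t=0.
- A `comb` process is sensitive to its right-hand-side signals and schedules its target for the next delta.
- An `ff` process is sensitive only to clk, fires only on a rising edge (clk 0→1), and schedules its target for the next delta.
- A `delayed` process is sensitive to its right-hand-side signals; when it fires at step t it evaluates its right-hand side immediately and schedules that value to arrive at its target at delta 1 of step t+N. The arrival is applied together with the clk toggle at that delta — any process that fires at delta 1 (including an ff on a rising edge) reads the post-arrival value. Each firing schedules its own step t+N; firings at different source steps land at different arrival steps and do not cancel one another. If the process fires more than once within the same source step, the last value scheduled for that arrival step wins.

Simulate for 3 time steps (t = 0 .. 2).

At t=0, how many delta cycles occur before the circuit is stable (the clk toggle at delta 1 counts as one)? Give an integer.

3

t0.Δ0 w4=1 w3=0 w2=0 clk=0 w1=0 w0=1
t0.Δ1 w4=1 w3=0 w2=0 clk=1 w1=0 w0=1
t0.Δ2 w4=1 w3=0 w2=0 clk=1 w1=0 w0=0
t0.Δ3 w4=0 w3=0 w2=0 clk=1 w1=0 w0=0
t1.Δ0 w4=0 w3=0 w2=0 clk=1 w1=0 w0=0
t1.Δ1 w4=0 w3=0 w2=0 clk=0 w1=0 w0=0
t2.Δ0 w4=0 w3=0 w2=0 clk=0 w1=0 w0=0
t2.Δ1 w4=0 w3=0 w2=0 clk=1 w1=0 w0=0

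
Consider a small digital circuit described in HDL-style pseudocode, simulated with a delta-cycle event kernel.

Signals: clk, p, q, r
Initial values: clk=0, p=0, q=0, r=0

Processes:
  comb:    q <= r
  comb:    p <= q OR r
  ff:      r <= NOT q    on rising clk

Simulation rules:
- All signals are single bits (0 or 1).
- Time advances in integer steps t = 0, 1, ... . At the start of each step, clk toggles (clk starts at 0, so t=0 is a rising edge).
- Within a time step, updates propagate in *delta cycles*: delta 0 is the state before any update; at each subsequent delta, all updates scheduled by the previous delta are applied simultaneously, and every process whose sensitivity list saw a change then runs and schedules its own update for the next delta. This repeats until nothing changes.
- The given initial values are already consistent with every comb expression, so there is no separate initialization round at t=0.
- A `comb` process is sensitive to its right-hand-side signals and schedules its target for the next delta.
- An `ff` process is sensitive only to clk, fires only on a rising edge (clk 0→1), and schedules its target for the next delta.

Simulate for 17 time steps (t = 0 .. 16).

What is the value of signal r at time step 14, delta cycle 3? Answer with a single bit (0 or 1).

0

t0.Δ0 q=0 r=0 clk=0 p=0
t0.Δ1 q=0 r=0 clk=1 p=0
t0.Δ2 q=0 r=1 clk=1 p=0
t0.Δ3 q=1 r=1 clk=1 p=1
t1.Δ0 q=1 r=1 clk=1 p=1
t1.Δ1 q=1 r=1 clk=0 p=1
t2.Δ0 q=1 r=1 clk=0 p=1
t2.Δ1 q=1 r=1 clk=1 p=1
t2.Δ2 q=1 r=0 clk=1 p=1
t2.Δ3 q=0 r=0 clk=1 p=1
t2.Δ4 q=0 r=0 clk=1 p=0
t3.Δ0 q=0 r=0 clk=1 p=0
t3.Δ1 q=0 r=0 clk=0 p=0
t4.Δ0 q=0 r=0 clk=0 p=0
t4.Δ1 q=0 r=0 clk=1 p=0
t4.Δ2 q=0 r=1 clk=1 p=0
t4.Δ3 q=1 r=1 clk=1 p=1
t5.Δ0 q=1 r=1 clk=1 p=1
t5.Δ1 q=1 r=1 clk=0 p=1
t6.Δ0 q=1 r=1 clk=0 p=1
t6.Δ1 q=1 r=1 clk=1 p=1
t6.Δ2 q=1 r=0 clk=1 p=1
t6.Δ3 q=0 r=0 clk=1 p=1
t6.Δ4 q=0 r=0 clk=1 p=0
t7.Δ0 q=0 r=0 clk=1 p=0
t7.Δ1 q=0 r=0 clk=0 p=0
t8.Δ0 q=0 r=0 clk=0 p=0
t8.Δ1 q=0 r=0 clk=1 p=0
t8.Δ2 q=0 r=1 clk=1 p=0
t8.Δ3 q=1 r=1 clk=1 p=1
t9.Δ0 q=1 r=1 clk=1 p=1
t9.Δ1 q=1 r=1 clk=0 p=1
t10.Δ0 q=1 r=1 clk=0 p=1
t10.Δ1 q=1 r=1 clk=1 p=1
t10.Δ2 q=1 r=0 clk=1 p=1
t10.Δ3 q=0 r=0 clk=1 p=1
t10.Δ4 q=0 r=0 clk=1 p=0
t11.Δ0 q=0 r=0 clk=1 p=0
t11.Δ1 q=0 r=0 clk=0 p=0
t12.Δ0 q=0 r=0 clk=0 p=0
t12.Δ1 q=0 r=0 clk=1 p=0
t12.Δ2 q=0 r=1 clk=1 p=0
t12.Δ3 q=1 r=1 clk=1 p=1
t13.Δ0 q=1 r=1 clk=1 p=1
t13.Δ1 q=1 r=1 clk=0 p=1
t14.Δ0 q=1 r=1 clk=0 p=1
t14.Δ1 q=1 r=1 clk=1 p=1
t14.Δ2 q=1 r=0 clk=1 p=1
t14.Δ3 q=0 r=0 clk=1 p=1
t14.Δ4 q=0 r=0 clk=1 p=0
t15.Δ0 q=0 r=0 clk=1 p=0
t15.Δ1 q=0 r=0 clk=0 p=0
t16.Δ0 q=0 r=0 clk=0 p=0
t16.Δ1 q=0 r=0 clk=1 p=0
t16.Δ2 q=0 r=1 clk=1 p=0
t16.Δ3 q=1 r=1 clk=1 p=1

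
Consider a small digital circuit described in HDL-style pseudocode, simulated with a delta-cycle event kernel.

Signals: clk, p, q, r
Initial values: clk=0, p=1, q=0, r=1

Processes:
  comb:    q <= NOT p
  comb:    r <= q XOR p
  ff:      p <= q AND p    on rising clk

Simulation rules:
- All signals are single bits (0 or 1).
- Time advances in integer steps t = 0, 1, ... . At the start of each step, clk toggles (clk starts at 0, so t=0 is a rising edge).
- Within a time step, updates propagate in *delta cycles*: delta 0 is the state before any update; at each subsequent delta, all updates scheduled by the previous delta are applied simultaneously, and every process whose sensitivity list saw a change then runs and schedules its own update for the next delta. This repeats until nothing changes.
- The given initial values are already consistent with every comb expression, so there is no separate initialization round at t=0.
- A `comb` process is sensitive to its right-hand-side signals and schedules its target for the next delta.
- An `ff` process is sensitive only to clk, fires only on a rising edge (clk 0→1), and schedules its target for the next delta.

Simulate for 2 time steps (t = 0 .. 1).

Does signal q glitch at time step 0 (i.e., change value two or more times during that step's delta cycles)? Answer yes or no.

[bits: p,clk,r,q]
t=0: Δ0=1010 Δ1=1110 Δ2=0110 Δ3=0101 Δ4=0111 | 4Δ
t=1: Δ0=0111 Δ1=0011 | 1Δ

no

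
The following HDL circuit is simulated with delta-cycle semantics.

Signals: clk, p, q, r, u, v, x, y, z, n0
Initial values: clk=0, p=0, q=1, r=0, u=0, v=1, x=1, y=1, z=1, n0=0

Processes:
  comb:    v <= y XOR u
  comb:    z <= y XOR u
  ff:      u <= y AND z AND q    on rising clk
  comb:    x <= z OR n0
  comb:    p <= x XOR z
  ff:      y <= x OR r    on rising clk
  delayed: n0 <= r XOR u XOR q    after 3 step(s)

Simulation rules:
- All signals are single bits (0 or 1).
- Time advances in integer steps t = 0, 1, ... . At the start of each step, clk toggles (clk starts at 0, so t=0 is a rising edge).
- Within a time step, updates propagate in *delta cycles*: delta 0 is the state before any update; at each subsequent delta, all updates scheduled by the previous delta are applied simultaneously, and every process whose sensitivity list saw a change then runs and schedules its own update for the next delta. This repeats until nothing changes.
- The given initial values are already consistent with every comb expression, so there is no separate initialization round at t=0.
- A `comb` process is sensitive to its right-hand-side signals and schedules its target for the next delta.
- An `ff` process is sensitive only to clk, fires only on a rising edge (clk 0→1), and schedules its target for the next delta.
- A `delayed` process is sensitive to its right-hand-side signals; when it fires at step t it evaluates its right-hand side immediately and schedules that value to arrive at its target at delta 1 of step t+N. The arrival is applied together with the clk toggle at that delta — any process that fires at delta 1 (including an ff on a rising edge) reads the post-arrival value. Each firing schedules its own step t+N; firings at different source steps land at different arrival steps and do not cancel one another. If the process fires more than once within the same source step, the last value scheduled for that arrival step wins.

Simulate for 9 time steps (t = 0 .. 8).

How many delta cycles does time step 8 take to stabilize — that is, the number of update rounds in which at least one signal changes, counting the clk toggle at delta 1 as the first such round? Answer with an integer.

4

[bits: v,p,clk,z,u,y,q,n0,r,x]
t=0: Δ0=1001011001 Δ1=1011011001 Δ2=1011111001 Δ3=0010111001 Δ4=0110111000 Δ5=0010111000 | 5Δ
t=1: Δ0=0010111000 Δ1=0000111000 | 1Δ
t=2: Δ0=0000111000 Δ1=0010111000 Δ2=0010001000 | 2Δ
t=3: Δ0=0010001000 Δ1=0000001000 | 1Δ
t=4: Δ0=0000001000 Δ1=0010001000 | 1Δ
t=5: Δ0=0010001000 Δ1=0000001100 Δ2=0000001101 Δ3=0100001101 | 3Δ
t=6: Δ0=0100001101 Δ1=0110001101 Δ2=0110011101 Δ3=1111011101 Δ4=1011011101 | 4Δ
t=7: Δ0=1011011101 Δ1=1001011101 | 1Δ
t=8: Δ0=1001011101 Δ1=1011011101 Δ2=1011111101 Δ3=0010111101 Δ4=0110111101 | 4Δ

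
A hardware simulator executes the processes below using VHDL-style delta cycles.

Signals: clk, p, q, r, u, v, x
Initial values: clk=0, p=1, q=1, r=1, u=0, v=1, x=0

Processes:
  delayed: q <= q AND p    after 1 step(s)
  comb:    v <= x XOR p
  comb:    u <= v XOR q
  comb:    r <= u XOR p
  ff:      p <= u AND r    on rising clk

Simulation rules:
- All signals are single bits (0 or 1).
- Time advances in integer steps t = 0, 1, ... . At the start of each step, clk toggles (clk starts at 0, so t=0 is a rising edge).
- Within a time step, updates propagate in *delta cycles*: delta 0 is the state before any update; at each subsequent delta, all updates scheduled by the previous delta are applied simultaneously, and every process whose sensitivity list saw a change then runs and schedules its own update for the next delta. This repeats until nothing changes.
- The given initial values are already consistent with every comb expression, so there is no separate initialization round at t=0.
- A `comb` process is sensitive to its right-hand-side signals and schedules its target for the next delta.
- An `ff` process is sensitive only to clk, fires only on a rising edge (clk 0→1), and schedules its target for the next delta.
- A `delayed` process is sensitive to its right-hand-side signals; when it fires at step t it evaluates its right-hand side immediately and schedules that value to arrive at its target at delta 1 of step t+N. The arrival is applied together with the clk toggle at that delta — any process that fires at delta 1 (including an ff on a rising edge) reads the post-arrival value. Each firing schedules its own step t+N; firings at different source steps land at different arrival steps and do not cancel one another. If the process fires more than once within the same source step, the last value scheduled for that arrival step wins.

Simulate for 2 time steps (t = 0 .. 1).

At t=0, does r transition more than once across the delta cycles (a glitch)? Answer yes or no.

t0.Δ0 p=1 q=1 v=1 x=0 r=1 clk=0 u=0
t0.Δ1 p=1 q=1 v=1 x=0 r=1 clk=1 u=0
t0.Δ2 p=0 q=1 v=1 x=0 r=1 clk=1 u=0
t0.Δ3 p=0 q=1 v=0 x=0 r=0 clk=1 u=0
t0.Δ4 p=0 q=1 v=0 x=0 r=0 clk=1 u=1
t0.Δ5 p=0 q=1 v=0 x=0 r=1 clk=1 u=1
t1.Δ0 p=0 q=1 v=0 x=0 r=1 clk=1 u=1
t1.Δ1 p=0 q=0 v=0 x=0 r=1 clk=0 u=1
t1.Δ2 p=0 q=0 v=0 x=0 r=1 clk=0 u=0
t1.Δ3 p=0 q=0 v=0 x=0 r=0 clk=0 u=0

yes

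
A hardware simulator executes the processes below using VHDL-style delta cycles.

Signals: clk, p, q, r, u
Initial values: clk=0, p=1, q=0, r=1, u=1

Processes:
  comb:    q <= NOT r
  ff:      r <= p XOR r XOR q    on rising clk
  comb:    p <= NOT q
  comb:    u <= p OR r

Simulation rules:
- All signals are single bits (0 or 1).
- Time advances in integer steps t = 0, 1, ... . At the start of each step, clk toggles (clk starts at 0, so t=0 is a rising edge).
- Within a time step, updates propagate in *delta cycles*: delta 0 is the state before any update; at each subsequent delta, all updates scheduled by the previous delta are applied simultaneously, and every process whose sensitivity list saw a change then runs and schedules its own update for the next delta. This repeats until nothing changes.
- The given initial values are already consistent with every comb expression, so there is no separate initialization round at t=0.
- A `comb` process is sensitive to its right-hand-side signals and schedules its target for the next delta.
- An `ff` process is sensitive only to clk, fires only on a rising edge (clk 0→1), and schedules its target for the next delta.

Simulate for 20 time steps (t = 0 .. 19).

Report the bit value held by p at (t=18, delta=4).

[bits: clk,p,q,r,u]
t=0: Δ0=01011 Δ1=11011 Δ2=11001 Δ3=11101 Δ4=10101 Δ5=10100 | 5Δ
t=1: Δ0=10100 Δ1=00100 | 1Δ
t=2: Δ0=00100 Δ1=10100 Δ2=10110 Δ3=10011 Δ4=11011 | 4Δ
t=3: Δ0=11011 Δ1=01011 | 1Δ
t=4: Δ0=01011 Δ1=11011 Δ2=11001 Δ3=11101 Δ4=10101 Δ5=10100 | 5Δ
t=5: Δ0=10100 Δ1=00100 | 1Δ
t=6: Δ0=00100 Δ1=10100 Δ2=10110 Δ3=10011 Δ4=11011 | 4Δ
t=7: Δ0=11011 Δ1=01011 | 1Δ
t=8: Δ0=01011 Δ1=11011 Δ2=11001 Δ3=11101 Δ4=10101 Δ5=10100 | 5Δ
t=9: Δ0=10100 Δ1=00100 | 1Δ
t=10: Δ0=00100 Δ1=10100 Δ2=10110 Δ3=10011 Δ4=11011 | 4Δ
t=11: Δ0=11011 Δ1=01011 | 1Δ
t=12: Δ0=01011 Δ1=11011 Δ2=11001 Δ3=11101 Δ4=10101 Δ5=10100 | 5Δ
t=13: Δ0=10100 Δ1=00100 | 1Δ
t=14: Δ0=00100 Δ1=10100 Δ2=10110 Δ3=10011 Δ4=11011 | 4Δ
t=15: Δ0=11011 Δ1=01011 | 1Δ
t=16: Δ0=01011 Δ1=11011 Δ2=11001 Δ3=11101 Δ4=10101 Δ5=10100 | 5Δ
t=17: Δ0=10100 Δ1=00100 | 1Δ
t=18: Δ0=00100 Δ1=10100 Δ2=10110 Δ3=10011 Δ4=11011 | 4Δ
t=19: Δ0=11011 Δ1=01011 | 1Δ

1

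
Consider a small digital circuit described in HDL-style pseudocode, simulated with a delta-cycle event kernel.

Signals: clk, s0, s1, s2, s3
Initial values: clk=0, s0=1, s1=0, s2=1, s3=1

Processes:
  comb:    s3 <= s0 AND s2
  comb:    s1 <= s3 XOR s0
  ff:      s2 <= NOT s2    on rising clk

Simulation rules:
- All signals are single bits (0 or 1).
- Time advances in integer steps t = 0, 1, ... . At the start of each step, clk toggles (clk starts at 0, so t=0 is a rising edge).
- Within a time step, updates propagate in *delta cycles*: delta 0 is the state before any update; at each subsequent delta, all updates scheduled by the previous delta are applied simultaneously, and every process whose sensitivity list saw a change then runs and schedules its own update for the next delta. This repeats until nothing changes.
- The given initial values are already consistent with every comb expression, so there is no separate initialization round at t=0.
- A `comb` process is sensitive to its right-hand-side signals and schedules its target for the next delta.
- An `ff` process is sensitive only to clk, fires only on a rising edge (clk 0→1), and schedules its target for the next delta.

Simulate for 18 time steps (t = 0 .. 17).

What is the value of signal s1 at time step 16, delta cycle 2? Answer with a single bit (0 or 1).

0

t=0 Δ0: s1=0 s2=1 s0=1 clk=0 s3=1
  Δ1: clk:0→1
  Δ2: s2:1→0
  Δ3: s3:1→0
  Δ4: s1:0→1
  (4Δ to stable)
t=1 Δ0: s1=1 s2=0 s0=1 clk=1 s3=0
  Δ1: clk:1→0
  (1Δ to stable)
t=2 Δ0: s1=1 s2=0 s0=1 clk=0 s3=0
  Δ1: clk:0→1
  Δ2: s2:0→1
  Δ3: s3:0→1
  Δ4: s1:1→0
  (4Δ to stable)
t=3 Δ0: s1=0 s2=1 s0=1 clk=1 s3=1
  Δ1: clk:1→0
  (1Δ to stable)
t=4 Δ0: s1=0 s2=1 s0=1 clk=0 s3=1
  Δ1: clk:0→1
  Δ2: s2:1→0
  Δ3: s3:1→0
  Δ4: s1:0→1
  (4Δ to stable)
t=5 Δ0: s1=1 s2=0 s0=1 clk=1 s3=0
  Δ1: clk:1→0
  (1Δ to stable)
t=6 Δ0: s1=1 s2=0 s0=1 clk=0 s3=0
  Δ1: clk:0→1
  Δ2: s2:0→1
  Δ3: s3:0→1
  Δ4: s1:1→0
  (4Δ to stable)
t=7 Δ0: s1=0 s2=1 s0=1 clk=1 s3=1
  Δ1: clk:1→0
  (1Δ to stable)
t=8 Δ0: s1=0 s2=1 s0=1 clk=0 s3=1
  Δ1: clk:0→1
  Δ2: s2:1→0
  Δ3: s3:1→0
  Δ4: s1:0→1
  (4Δ to stable)
t=9 Δ0: s1=1 s2=0 s0=1 clk=1 s3=0
  Δ1: clk:1→0
  (1Δ to stable)
t=10 Δ0: s1=1 s2=0 s0=1 clk=0 s3=0
  Δ1: clk:0→1
  Δ2: s2:0→1
  Δ3: s3:0→1
  Δ4: s1:1→0
  (4Δ to stable)
t=11 Δ0: s1=0 s2=1 s0=1 clk=1 s3=1
  Δ1: clk:1→0
  (1Δ to stable)
t=12 Δ0: s1=0 s2=1 s0=1 clk=0 s3=1
  Δ1: clk:0→1
  Δ2: s2:1→0
  Δ3: s3:1→0
  Δ4: s1:0→1
  (4Δ to stable)
t=13 Δ0: s1=1 s2=0 s0=1 clk=1 s3=0
  Δ1: clk:1→0
  (1Δ to stable)
t=14 Δ0: s1=1 s2=0 s0=1 clk=0 s3=0
  Δ1: clk:0→1
  Δ2: s2:0→1
  Δ3: s3:0→1
  Δ4: s1:1→0
  (4Δ to stable)
t=15 Δ0: s1=0 s2=1 s0=1 clk=1 s3=1
  Δ1: clk:1→0
  (1Δ to stable)
t=16 Δ0: s1=0 s2=1 s0=1 clk=0 s3=1
  Δ1: clk:0→1
  Δ2: s2:1→0
  Δ3: s3:1→0
  Δ4: s1:0→1
  (4Δ to stable)
t=17 Δ0: s1=1 s2=0 s0=1 clk=1 s3=0
  Δ1: clk:1→0
  (1Δ to stable)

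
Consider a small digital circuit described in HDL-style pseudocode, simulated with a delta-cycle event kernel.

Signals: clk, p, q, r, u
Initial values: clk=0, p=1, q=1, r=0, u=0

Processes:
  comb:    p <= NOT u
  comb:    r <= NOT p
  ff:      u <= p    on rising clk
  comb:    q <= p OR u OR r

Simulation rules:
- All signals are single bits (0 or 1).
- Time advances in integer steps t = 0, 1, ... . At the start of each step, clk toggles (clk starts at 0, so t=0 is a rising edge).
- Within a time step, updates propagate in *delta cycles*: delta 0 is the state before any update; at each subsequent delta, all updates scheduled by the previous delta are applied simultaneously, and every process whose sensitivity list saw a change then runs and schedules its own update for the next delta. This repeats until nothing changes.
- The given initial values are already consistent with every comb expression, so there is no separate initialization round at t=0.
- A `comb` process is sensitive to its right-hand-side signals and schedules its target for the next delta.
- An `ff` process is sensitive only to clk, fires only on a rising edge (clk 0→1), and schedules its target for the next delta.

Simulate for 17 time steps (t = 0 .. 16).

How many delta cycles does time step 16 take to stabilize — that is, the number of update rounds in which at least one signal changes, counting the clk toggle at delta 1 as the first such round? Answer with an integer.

[bits: u,q,p,clk,r]
t=0: Δ0=01100 Δ1=01110 Δ2=11110 Δ3=11010 Δ4=11011 | 4Δ
t=1: Δ0=11011 Δ1=11001 | 1Δ
t=2: Δ0=11001 Δ1=11011 Δ2=01011 Δ3=01111 Δ4=01110 | 4Δ
t=3: Δ0=01110 Δ1=01100 | 1Δ
t=4: Δ0=01100 Δ1=01110 Δ2=11110 Δ3=11010 Δ4=11011 | 4Δ
t=5: Δ0=11011 Δ1=11001 | 1Δ
t=6: Δ0=11001 Δ1=11011 Δ2=01011 Δ3=01111 Δ4=01110 | 4Δ
t=7: Δ0=01110 Δ1=01100 | 1Δ
t=8: Δ0=01100 Δ1=01110 Δ2=11110 Δ3=11010 Δ4=11011 | 4Δ
t=9: Δ0=11011 Δ1=11001 | 1Δ
t=10: Δ0=11001 Δ1=11011 Δ2=01011 Δ3=01111 Δ4=01110 | 4Δ
t=11: Δ0=01110 Δ1=01100 | 1Δ
t=12: Δ0=01100 Δ1=01110 Δ2=11110 Δ3=11010 Δ4=11011 | 4Δ
t=13: Δ0=11011 Δ1=11001 | 1Δ
t=14: Δ0=11001 Δ1=11011 Δ2=01011 Δ3=01111 Δ4=01110 | 4Δ
t=15: Δ0=01110 Δ1=01100 | 1Δ
t=16: Δ0=01100 Δ1=01110 Δ2=11110 Δ3=11010 Δ4=11011 | 4Δ

4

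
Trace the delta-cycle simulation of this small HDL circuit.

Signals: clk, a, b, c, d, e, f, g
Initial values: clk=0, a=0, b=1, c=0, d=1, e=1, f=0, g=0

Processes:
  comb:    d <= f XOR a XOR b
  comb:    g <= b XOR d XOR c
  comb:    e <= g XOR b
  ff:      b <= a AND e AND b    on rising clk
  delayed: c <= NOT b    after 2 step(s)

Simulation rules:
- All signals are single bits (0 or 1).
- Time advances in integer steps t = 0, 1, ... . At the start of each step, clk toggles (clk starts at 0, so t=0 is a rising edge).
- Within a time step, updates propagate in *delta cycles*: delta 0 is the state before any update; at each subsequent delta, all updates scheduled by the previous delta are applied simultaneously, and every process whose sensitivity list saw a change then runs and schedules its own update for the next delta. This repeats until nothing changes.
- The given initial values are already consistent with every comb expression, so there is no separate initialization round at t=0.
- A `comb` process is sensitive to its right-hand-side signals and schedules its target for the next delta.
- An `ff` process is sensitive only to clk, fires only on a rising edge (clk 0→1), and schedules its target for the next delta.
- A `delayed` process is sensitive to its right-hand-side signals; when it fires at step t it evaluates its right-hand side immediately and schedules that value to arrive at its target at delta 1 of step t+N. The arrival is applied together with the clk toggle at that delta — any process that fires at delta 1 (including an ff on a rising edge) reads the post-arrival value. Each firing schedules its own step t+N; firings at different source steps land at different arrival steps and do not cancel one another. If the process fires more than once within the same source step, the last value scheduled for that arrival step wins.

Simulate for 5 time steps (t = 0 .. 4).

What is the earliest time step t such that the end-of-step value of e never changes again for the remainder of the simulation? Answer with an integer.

2

[bits: e,clk,f,b,g,a,c,d]
t=0: Δ0=10010001 Δ1=11010001 Δ2=11000001 Δ3=01001000 Δ4=11000000 Δ5=01000000 | 5Δ
t=1: Δ0=01000000 Δ1=00000000 | 1Δ
t=2: Δ0=00000000 Δ1=01000010 Δ2=01001010 Δ3=11001010 | 3Δ
t=3: Δ0=11001010 Δ1=10001010 | 1Δ
t=4: Δ0=10001010 Δ1=11001010 | 1Δ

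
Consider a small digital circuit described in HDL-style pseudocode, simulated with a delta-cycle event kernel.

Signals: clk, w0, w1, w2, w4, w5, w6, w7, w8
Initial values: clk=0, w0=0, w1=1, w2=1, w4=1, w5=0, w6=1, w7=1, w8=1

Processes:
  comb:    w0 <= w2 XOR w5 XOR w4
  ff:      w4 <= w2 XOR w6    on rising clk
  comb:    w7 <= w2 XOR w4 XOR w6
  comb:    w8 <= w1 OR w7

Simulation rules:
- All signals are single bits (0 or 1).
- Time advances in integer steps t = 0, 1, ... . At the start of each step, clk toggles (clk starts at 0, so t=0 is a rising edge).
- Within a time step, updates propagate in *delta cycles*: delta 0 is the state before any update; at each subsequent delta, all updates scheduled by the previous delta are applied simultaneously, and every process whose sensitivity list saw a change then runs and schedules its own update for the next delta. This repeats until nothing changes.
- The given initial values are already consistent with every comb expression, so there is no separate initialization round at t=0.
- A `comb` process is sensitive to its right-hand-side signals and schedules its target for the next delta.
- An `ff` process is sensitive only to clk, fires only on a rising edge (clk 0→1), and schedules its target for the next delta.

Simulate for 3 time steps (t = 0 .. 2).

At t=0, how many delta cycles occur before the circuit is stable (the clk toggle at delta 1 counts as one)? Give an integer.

[bits: w2,w0,w5,w8,w7,w4,w1,w6,clk]
t=0: Δ0=100111110 Δ1=100111111 Δ2=100110111 Δ3=110100111 | 3Δ
t=1: Δ0=110100111 Δ1=110100110 | 1Δ
t=2: Δ0=110100110 Δ1=110100111 | 1Δ

3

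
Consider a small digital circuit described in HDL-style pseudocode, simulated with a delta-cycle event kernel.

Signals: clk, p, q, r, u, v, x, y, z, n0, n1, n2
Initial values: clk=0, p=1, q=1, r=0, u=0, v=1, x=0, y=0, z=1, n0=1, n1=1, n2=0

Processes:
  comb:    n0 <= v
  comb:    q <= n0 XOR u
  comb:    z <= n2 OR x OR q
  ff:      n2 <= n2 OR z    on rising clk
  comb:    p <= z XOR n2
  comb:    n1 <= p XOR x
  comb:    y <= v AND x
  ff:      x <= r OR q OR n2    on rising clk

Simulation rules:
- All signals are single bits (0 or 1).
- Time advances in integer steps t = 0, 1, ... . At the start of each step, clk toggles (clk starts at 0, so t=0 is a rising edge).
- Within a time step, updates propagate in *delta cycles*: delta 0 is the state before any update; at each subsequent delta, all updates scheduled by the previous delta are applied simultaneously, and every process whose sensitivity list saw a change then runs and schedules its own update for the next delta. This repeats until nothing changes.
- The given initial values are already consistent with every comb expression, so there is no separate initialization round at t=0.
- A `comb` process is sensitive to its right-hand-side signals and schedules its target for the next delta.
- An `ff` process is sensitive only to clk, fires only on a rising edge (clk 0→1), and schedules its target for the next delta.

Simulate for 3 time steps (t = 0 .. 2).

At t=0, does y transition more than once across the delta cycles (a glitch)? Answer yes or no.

t=0 Δ0: p=1 v=1 q=1 n1=1 n0=1 n2=0 x=0 clk=0 y=0 u=0 r=0 z=1
  Δ1: clk:0→1
  Δ2: n2:0→1, x:0→1
  Δ3: p:1→0, n1:1→0, y:0→1
  Δ4: n1:0→1
  (4Δ to stable)
t=1 Δ0: p=0 v=1 q=1 n1=1 n0=1 n2=1 x=1 clk=1 y=1 u=0 r=0 z=1
  Δ1: clk:1→0
  (1Δ to stable)
t=2 Δ0: p=0 v=1 q=1 n1=1 n0=1 n2=1 x=1 clk=0 y=1 u=0 r=0 z=1
  Δ1: clk:0→1
  (1Δ to stable)

no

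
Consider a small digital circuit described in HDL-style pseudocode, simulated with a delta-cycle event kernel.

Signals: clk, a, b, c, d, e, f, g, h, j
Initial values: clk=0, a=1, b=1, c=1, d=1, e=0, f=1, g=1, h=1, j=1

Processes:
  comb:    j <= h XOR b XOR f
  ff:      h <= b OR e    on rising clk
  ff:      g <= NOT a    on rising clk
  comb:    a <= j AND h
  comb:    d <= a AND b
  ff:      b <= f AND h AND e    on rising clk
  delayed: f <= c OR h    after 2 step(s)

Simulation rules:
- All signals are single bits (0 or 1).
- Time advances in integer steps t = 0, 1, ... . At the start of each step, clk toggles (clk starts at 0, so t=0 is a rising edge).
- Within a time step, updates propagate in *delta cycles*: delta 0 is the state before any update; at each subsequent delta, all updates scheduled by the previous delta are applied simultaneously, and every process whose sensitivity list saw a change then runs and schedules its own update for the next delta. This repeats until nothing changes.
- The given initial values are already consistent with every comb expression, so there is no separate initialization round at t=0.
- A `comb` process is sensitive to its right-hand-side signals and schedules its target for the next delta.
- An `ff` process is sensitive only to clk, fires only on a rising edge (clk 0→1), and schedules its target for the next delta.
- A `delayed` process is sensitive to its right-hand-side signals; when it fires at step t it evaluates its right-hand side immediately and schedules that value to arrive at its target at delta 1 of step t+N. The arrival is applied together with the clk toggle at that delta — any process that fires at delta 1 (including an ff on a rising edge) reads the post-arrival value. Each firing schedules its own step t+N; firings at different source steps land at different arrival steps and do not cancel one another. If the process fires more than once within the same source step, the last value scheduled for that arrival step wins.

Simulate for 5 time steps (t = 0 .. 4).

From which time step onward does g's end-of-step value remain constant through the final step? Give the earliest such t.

t0.Δ0 f=1 b=1 e=0 j=1 g=1 c=1 d=1 a=1 h=1 clk=0
t0.Δ1 f=1 b=1 e=0 j=1 g=1 c=1 d=1 a=1 h=1 clk=1
t0.Δ2 f=1 b=0 e=0 j=1 g=0 c=1 d=1 a=1 h=1 clk=1
t0.Δ3 f=1 b=0 e=0 j=0 g=0 c=1 d=0 a=1 h=1 clk=1
t0.Δ4 f=1 b=0 e=0 j=0 g=0 c=1 d=0 a=0 h=1 clk=1
t1.Δ0 f=1 b=0 e=0 j=0 g=0 c=1 d=0 a=0 h=1 clk=1
t1.Δ1 f=1 b=0 e=0 j=0 g=0 c=1 d=0 a=0 h=1 clk=0
t2.Δ0 f=1 b=0 e=0 j=0 g=0 c=1 d=0 a=0 h=1 clk=0
t2.Δ1 f=1 b=0 e=0 j=0 g=0 c=1 d=0 a=0 h=1 clk=1
t2.Δ2 f=1 b=0 e=0 j=0 g=1 c=1 d=0 a=0 h=0 clk=1
t2.Δ3 f=1 b=0 e=0 j=1 g=1 c=1 d=0 a=0 h=0 clk=1
t3.Δ0 f=1 b=0 e=0 j=1 g=1 c=1 d=0 a=0 h=0 clk=1
t3.Δ1 f=1 b=0 e=0 j=1 g=1 c=1 d=0 a=0 h=0 clk=0
t4.Δ0 f=1 b=0 e=0 j=1 g=1 c=1 d=0 a=0 h=0 clk=0
t4.Δ1 f=1 b=0 e=0 j=1 g=1 c=1 d=0 a=0 h=0 clk=1

2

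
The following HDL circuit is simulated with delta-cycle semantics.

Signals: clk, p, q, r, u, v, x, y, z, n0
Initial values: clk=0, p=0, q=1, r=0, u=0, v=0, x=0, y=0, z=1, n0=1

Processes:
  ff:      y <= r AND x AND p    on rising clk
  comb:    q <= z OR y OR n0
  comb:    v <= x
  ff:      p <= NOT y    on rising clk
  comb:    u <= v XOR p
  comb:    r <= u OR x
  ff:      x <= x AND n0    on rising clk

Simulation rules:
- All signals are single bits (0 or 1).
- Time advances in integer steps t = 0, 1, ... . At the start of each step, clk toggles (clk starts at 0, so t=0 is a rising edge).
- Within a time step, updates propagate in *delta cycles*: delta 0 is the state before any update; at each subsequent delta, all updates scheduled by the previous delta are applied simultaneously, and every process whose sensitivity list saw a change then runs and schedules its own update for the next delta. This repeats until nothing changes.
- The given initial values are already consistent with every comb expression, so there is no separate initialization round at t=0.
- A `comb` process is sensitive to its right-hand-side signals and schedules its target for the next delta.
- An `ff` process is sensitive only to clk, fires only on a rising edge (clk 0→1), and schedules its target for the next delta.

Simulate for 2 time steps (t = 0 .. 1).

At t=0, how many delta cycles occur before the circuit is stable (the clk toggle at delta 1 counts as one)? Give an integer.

4

t=0 Δ0: z=1 n0=1 y=0 r=0 clk=0 v=0 u=0 p=0 x=0 q=1
  Δ1: clk:0→1
  Δ2: p:0→1
  Δ3: u:0→1
  Δ4: r:0→1
  (4Δ to stable)
t=1 Δ0: z=1 n0=1 y=0 r=1 clk=1 v=0 u=1 p=1 x=0 q=1
  Δ1: clk:1→0
  (1Δ to stable)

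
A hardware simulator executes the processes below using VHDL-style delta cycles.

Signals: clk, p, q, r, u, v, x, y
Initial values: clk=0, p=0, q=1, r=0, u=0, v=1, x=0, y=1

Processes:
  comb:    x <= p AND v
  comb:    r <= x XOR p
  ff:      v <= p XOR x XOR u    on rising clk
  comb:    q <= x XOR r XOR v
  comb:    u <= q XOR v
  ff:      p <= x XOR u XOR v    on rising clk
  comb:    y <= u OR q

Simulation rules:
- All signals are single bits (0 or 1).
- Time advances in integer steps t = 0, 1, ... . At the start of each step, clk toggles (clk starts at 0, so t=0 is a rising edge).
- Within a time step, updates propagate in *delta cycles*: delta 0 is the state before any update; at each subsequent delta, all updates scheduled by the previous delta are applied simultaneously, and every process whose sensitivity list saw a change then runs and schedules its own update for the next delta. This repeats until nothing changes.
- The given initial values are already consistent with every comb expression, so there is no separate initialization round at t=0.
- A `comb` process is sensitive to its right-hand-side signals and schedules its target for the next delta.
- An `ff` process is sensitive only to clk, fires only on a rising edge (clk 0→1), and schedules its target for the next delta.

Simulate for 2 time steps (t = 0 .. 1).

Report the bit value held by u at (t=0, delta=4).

t0.Δ0 u=0 r=0 p=0 v=1 clk=0 x=0 y=1 q=1
t0.Δ1 u=0 r=0 p=0 v=1 clk=1 x=0 y=1 q=1
t0.Δ2 u=0 r=0 p=1 v=0 clk=1 x=0 y=1 q=1
t0.Δ3 u=1 r=1 p=1 v=0 clk=1 x=0 y=1 q=0
t0.Δ4 u=0 r=1 p=1 v=0 clk=1 x=0 y=1 q=1
t0.Δ5 u=1 r=1 p=1 v=0 clk=1 x=0 y=1 q=1
t1.Δ0 u=1 r=1 p=1 v=0 clk=1 x=0 y=1 q=1
t1.Δ1 u=1 r=1 p=1 v=0 clk=0 x=0 y=1 q=1

0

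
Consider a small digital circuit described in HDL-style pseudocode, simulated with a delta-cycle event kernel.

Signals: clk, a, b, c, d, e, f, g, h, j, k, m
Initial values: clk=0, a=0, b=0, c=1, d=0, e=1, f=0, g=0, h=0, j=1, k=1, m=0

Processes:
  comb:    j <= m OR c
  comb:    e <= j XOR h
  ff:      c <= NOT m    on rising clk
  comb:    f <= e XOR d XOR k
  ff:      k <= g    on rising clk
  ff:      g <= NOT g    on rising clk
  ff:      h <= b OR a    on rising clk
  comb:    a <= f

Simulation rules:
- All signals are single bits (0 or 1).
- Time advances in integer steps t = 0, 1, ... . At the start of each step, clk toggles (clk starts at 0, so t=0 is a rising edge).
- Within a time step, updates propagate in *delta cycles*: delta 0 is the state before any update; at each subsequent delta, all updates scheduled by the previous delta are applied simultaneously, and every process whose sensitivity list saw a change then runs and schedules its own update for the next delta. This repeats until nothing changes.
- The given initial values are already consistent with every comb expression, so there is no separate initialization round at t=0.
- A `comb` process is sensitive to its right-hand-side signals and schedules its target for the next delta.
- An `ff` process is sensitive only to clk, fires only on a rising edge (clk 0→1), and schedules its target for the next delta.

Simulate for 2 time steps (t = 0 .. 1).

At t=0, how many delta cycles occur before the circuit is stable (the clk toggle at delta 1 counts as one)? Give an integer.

t0.Δ0 b=0 m=0 c=1 d=0 h=0 e=1 k=1 clk=0 a=0 j=1 g=0 f=0
t0.Δ1 b=0 m=0 c=1 d=0 h=0 e=1 k=1 clk=1 a=0 j=1 g=0 f=0
t0.Δ2 b=0 m=0 c=1 d=0 h=0 e=1 k=0 clk=1 a=0 j=1 g=1 f=0
t0.Δ3 b=0 m=0 c=1 d=0 h=0 e=1 k=0 clk=1 a=0 j=1 g=1 f=1
t0.Δ4 b=0 m=0 c=1 d=0 h=0 e=1 k=0 clk=1 a=1 j=1 g=1 f=1
t1.Δ0 b=0 m=0 c=1 d=0 h=0 e=1 k=0 clk=1 a=1 j=1 g=1 f=1
t1.Δ1 b=0 m=0 c=1 d=0 h=0 e=1 k=0 clk=0 a=1 j=1 g=1 f=1

4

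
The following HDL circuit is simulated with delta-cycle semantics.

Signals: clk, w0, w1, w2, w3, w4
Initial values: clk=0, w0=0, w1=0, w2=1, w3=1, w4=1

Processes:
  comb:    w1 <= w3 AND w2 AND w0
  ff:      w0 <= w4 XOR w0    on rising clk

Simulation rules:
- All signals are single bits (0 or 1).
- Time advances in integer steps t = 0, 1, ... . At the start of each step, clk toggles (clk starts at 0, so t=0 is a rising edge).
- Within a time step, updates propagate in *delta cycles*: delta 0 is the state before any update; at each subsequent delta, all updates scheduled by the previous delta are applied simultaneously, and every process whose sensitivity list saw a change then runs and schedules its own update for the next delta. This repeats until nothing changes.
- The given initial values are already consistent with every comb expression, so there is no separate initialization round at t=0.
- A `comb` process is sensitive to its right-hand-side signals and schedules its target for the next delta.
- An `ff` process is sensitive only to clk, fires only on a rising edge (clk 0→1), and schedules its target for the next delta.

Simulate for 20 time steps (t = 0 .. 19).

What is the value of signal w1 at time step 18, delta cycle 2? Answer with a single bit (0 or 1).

t0.Δ0 clk=0 w0=0 w4=1 w2=1 w3=1 w1=0
t0.Δ1 clk=1 w0=0 w4=1 w2=1 w3=1 w1=0
t0.Δ2 clk=1 w0=1 w4=1 w2=1 w3=1 w1=0
t0.Δ3 clk=1 w0=1 w4=1 w2=1 w3=1 w1=1
t1.Δ0 clk=1 w0=1 w4=1 w2=1 w3=1 w1=1
t1.Δ1 clk=0 w0=1 w4=1 w2=1 w3=1 w1=1
t2.Δ0 clk=0 w0=1 w4=1 w2=1 w3=1 w1=1
t2.Δ1 clk=1 w0=1 w4=1 w2=1 w3=1 w1=1
t2.Δ2 clk=1 w0=0 w4=1 w2=1 w3=1 w1=1
t2.Δ3 clk=1 w0=0 w4=1 w2=1 w3=1 w1=0
t3.Δ0 clk=1 w0=0 w4=1 w2=1 w3=1 w1=0
t3.Δ1 clk=0 w0=0 w4=1 w2=1 w3=1 w1=0
t4.Δ0 clk=0 w0=0 w4=1 w2=1 w3=1 w1=0
t4.Δ1 clk=1 w0=0 w4=1 w2=1 w3=1 w1=0
t4.Δ2 clk=1 w0=1 w4=1 w2=1 w3=1 w1=0
t4.Δ3 clk=1 w0=1 w4=1 w2=1 w3=1 w1=1
t5.Δ0 clk=1 w0=1 w4=1 w2=1 w3=1 w1=1
t5.Δ1 clk=0 w0=1 w4=1 w2=1 w3=1 w1=1
t6.Δ0 clk=0 w0=1 w4=1 w2=1 w3=1 w1=1
t6.Δ1 clk=1 w0=1 w4=1 w2=1 w3=1 w1=1
t6.Δ2 clk=1 w0=0 w4=1 w2=1 w3=1 w1=1
t6.Δ3 clk=1 w0=0 w4=1 w2=1 w3=1 w1=0
t7.Δ0 clk=1 w0=0 w4=1 w2=1 w3=1 w1=0
t7.Δ1 clk=0 w0=0 w4=1 w2=1 w3=1 w1=0
t8.Δ0 clk=0 w0=0 w4=1 w2=1 w3=1 w1=0
t8.Δ1 clk=1 w0=0 w4=1 w2=1 w3=1 w1=0
t8.Δ2 clk=1 w0=1 w4=1 w2=1 w3=1 w1=0
t8.Δ3 clk=1 w0=1 w4=1 w2=1 w3=1 w1=1
t9.Δ0 clk=1 w0=1 w4=1 w2=1 w3=1 w1=1
t9.Δ1 clk=0 w0=1 w4=1 w2=1 w3=1 w1=1
t10.Δ0 clk=0 w0=1 w4=1 w2=1 w3=1 w1=1
t10.Δ1 clk=1 w0=1 w4=1 w2=1 w3=1 w1=1
t10.Δ2 clk=1 w0=0 w4=1 w2=1 w3=1 w1=1
t10.Δ3 clk=1 w0=0 w4=1 w2=1 w3=1 w1=0
t11.Δ0 clk=1 w0=0 w4=1 w2=1 w3=1 w1=0
t11.Δ1 clk=0 w0=0 w4=1 w2=1 w3=1 w1=0
t12.Δ0 clk=0 w0=0 w4=1 w2=1 w3=1 w1=0
t12.Δ1 clk=1 w0=0 w4=1 w2=1 w3=1 w1=0
t12.Δ2 clk=1 w0=1 w4=1 w2=1 w3=1 w1=0
t12.Δ3 clk=1 w0=1 w4=1 w2=1 w3=1 w1=1
t13.Δ0 clk=1 w0=1 w4=1 w2=1 w3=1 w1=1
t13.Δ1 clk=0 w0=1 w4=1 w2=1 w3=1 w1=1
t14.Δ0 clk=0 w0=1 w4=1 w2=1 w3=1 w1=1
t14.Δ1 clk=1 w0=1 w4=1 w2=1 w3=1 w1=1
t14.Δ2 clk=1 w0=0 w4=1 w2=1 w3=1 w1=1
t14.Δ3 clk=1 w0=0 w4=1 w2=1 w3=1 w1=0
t15.Δ0 clk=1 w0=0 w4=1 w2=1 w3=1 w1=0
t15.Δ1 clk=0 w0=0 w4=1 w2=1 w3=1 w1=0
t16.Δ0 clk=0 w0=0 w4=1 w2=1 w3=1 w1=0
t16.Δ1 clk=1 w0=0 w4=1 w2=1 w3=1 w1=0
t16.Δ2 clk=1 w0=1 w4=1 w2=1 w3=1 w1=0
t16.Δ3 clk=1 w0=1 w4=1 w2=1 w3=1 w1=1
t17.Δ0 clk=1 w0=1 w4=1 w2=1 w3=1 w1=1
t17.Δ1 clk=0 w0=1 w4=1 w2=1 w3=1 w1=1
t18.Δ0 clk=0 w0=1 w4=1 w2=1 w3=1 w1=1
t18.Δ1 clk=1 w0=1 w4=1 w2=1 w3=1 w1=1
t18.Δ2 clk=1 w0=0 w4=1 w2=1 w3=1 w1=1
t18.Δ3 clk=1 w0=0 w4=1 w2=1 w3=1 w1=0
t19.Δ0 clk=1 w0=0 w4=1 w2=1 w3=1 w1=0
t19.Δ1 clk=0 w0=0 w4=1 w2=1 w3=1 w1=0

1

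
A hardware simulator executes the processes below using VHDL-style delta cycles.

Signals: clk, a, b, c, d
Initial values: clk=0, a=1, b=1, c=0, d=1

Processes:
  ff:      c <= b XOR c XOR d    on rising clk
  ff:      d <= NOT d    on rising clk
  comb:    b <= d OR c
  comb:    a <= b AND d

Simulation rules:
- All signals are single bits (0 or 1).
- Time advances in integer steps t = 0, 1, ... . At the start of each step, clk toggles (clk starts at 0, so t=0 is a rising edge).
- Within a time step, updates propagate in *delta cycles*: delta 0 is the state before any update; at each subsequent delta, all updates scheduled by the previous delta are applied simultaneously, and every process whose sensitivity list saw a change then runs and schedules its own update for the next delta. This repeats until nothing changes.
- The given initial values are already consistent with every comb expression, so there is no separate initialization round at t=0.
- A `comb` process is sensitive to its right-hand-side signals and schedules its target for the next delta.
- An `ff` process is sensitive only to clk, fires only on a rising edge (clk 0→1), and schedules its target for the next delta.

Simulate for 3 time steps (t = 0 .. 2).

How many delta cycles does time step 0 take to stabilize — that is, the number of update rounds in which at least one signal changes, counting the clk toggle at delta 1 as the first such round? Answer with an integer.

3

t0.Δ0 b=1 d=1 clk=0 a=1 c=0
t0.Δ1 b=1 d=1 clk=1 a=1 c=0
t0.Δ2 b=1 d=0 clk=1 a=1 c=0
t0.Δ3 b=0 d=0 clk=1 a=0 c=0
t1.Δ0 b=0 d=0 clk=1 a=0 c=0
t1.Δ1 b=0 d=0 clk=0 a=0 c=0
t2.Δ0 b=0 d=0 clk=0 a=0 c=0
t2.Δ1 b=0 d=0 clk=1 a=0 c=0
t2.Δ2 b=0 d=1 clk=1 a=0 c=0
t2.Δ3 b=1 d=1 clk=1 a=0 c=0
t2.Δ4 b=1 d=1 clk=1 a=1 c=0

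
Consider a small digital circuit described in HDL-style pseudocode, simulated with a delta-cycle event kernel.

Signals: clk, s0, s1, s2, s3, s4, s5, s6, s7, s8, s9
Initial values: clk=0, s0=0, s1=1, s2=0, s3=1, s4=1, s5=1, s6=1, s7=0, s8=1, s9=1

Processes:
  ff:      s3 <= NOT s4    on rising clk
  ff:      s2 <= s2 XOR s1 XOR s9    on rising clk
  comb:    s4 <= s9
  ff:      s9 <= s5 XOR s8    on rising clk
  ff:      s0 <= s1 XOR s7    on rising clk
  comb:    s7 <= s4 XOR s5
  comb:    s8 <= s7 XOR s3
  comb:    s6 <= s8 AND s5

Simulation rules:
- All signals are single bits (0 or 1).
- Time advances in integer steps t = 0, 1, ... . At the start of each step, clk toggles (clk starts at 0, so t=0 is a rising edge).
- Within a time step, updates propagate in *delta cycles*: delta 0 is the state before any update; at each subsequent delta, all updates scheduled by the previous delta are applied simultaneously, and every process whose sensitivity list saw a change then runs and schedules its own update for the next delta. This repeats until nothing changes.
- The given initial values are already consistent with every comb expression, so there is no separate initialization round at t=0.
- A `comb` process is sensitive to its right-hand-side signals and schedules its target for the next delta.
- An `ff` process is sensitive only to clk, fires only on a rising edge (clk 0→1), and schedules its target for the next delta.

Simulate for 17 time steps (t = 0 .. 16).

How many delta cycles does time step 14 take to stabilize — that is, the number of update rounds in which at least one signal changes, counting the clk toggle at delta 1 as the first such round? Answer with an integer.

t0.Δ0 s3=1 s6=1 s4=1 s1=1 s7=0 s2=0 s8=1 s0=0 s5=1 clk=0 s9=1
t0.Δ1 s3=1 s6=1 s4=1 s1=1 s7=0 s2=0 s8=1 s0=0 s5=1 clk=1 s9=1
t0.Δ2 s3=0 s6=1 s4=1 s1=1 s7=0 s2=0 s8=1 s0=1 s5=1 clk=1 s9=0
t0.Δ3 s3=0 s6=1 s4=0 s1=1 s7=0 s2=0 s8=0 s0=1 s5=1 clk=1 s9=0
t0.Δ4 s3=0 s6=0 s4=0 s1=1 s7=1 s2=0 s8=0 s0=1 s5=1 clk=1 s9=0
t0.Δ5 s3=0 s6=0 s4=0 s1=1 s7=1 s2=0 s8=1 s0=1 s5=1 clk=1 s9=0
t0.Δ6 s3=0 s6=1 s4=0 s1=1 s7=1 s2=0 s8=1 s0=1 s5=1 clk=1 s9=0
t1.Δ0 s3=0 s6=1 s4=0 s1=1 s7=1 s2=0 s8=1 s0=1 s5=1 clk=1 s9=0
t1.Δ1 s3=0 s6=1 s4=0 s1=1 s7=1 s2=0 s8=1 s0=1 s5=1 clk=0 s9=0
t2.Δ0 s3=0 s6=1 s4=0 s1=1 s7=1 s2=0 s8=1 s0=1 s5=1 clk=0 s9=0
t2.Δ1 s3=0 s6=1 s4=0 s1=1 s7=1 s2=0 s8=1 s0=1 s5=1 clk=1 s9=0
t2.Δ2 s3=1 s6=1 s4=0 s1=1 s7=1 s2=1 s8=1 s0=0 s5=1 clk=1 s9=0
t2.Δ3 s3=1 s6=1 s4=0 s1=1 s7=1 s2=1 s8=0 s0=0 s5=1 clk=1 s9=0
t2.Δ4 s3=1 s6=0 s4=0 s1=1 s7=1 s2=1 s8=0 s0=0 s5=1 clk=1 s9=0
t3.Δ0 s3=1 s6=0 s4=0 s1=1 s7=1 s2=1 s8=0 s0=0 s5=1 clk=1 s9=0
t3.Δ1 s3=1 s6=0 s4=0 s1=1 s7=1 s2=1 s8=0 s0=0 s5=1 clk=0 s9=0
t4.Δ0 s3=1 s6=0 s4=0 s1=1 s7=1 s2=1 s8=0 s0=0 s5=1 clk=0 s9=0
t4.Δ1 s3=1 s6=0 s4=0 s1=1 s7=1 s2=1 s8=0 s0=0 s5=1 clk=1 s9=0
t4.Δ2 s3=1 s6=0 s4=0 s1=1 s7=1 s2=0 s8=0 s0=0 s5=1 clk=1 s9=1
t4.Δ3 s3=1 s6=0 s4=1 s1=1 s7=1 s2=0 s8=0 s0=0 s5=1 clk=1 s9=1
t4.Δ4 s3=1 s6=0 s4=1 s1=1 s7=0 s2=0 s8=0 s0=0 s5=1 clk=1 s9=1
t4.Δ5 s3=1 s6=0 s4=1 s1=1 s7=0 s2=0 s8=1 s0=0 s5=1 clk=1 s9=1
t4.Δ6 s3=1 s6=1 s4=1 s1=1 s7=0 s2=0 s8=1 s0=0 s5=1 clk=1 s9=1
t5.Δ0 s3=1 s6=1 s4=1 s1=1 s7=0 s2=0 s8=1 s0=0 s5=1 clk=1 s9=1
t5.Δ1 s3=1 s6=1 s4=1 s1=1 s7=0 s2=0 s8=1 s0=0 s5=1 clk=0 s9=1
t6.Δ0 s3=1 s6=1 s4=1 s1=1 s7=0 s2=0 s8=1 s0=0 s5=1 clk=0 s9=1
t6.Δ1 s3=1 s6=1 s4=1 s1=1 s7=0 s2=0 s8=1 s0=0 s5=1 clk=1 s9=1
t6.Δ2 s3=0 s6=1 s4=1 s1=1 s7=0 s2=0 s8=1 s0=1 s5=1 clk=1 s9=0
t6.Δ3 s3=0 s6=1 s4=0 s1=1 s7=0 s2=0 s8=0 s0=1 s5=1 clk=1 s9=0
t6.Δ4 s3=0 s6=0 s4=0 s1=1 s7=1 s2=0 s8=0 s0=1 s5=1 clk=1 s9=0
t6.Δ5 s3=0 s6=0 s4=0 s1=1 s7=1 s2=0 s8=1 s0=1 s5=1 clk=1 s9=0
t6.Δ6 s3=0 s6=1 s4=0 s1=1 s7=1 s2=0 s8=1 s0=1 s5=1 clk=1 s9=0
t7.Δ0 s3=0 s6=1 s4=0 s1=1 s7=1 s2=0 s8=1 s0=1 s5=1 clk=1 s9=0
t7.Δ1 s3=0 s6=1 s4=0 s1=1 s7=1 s2=0 s8=1 s0=1 s5=1 clk=0 s9=0
t8.Δ0 s3=0 s6=1 s4=0 s1=1 s7=1 s2=0 s8=1 s0=1 s5=1 clk=0 s9=0
t8.Δ1 s3=0 s6=1 s4=0 s1=1 s7=1 s2=0 s8=1 s0=1 s5=1 clk=1 s9=0
t8.Δ2 s3=1 s6=1 s4=0 s1=1 s7=1 s2=1 s8=1 s0=0 s5=1 clk=1 s9=0
t8.Δ3 s3=1 s6=1 s4=0 s1=1 s7=1 s2=1 s8=0 s0=0 s5=1 clk=1 s9=0
t8.Δ4 s3=1 s6=0 s4=0 s1=1 s7=1 s2=1 s8=0 s0=0 s5=1 clk=1 s9=0
t9.Δ0 s3=1 s6=0 s4=0 s1=1 s7=1 s2=1 s8=0 s0=0 s5=1 clk=1 s9=0
t9.Δ1 s3=1 s6=0 s4=0 s1=1 s7=1 s2=1 s8=0 s0=0 s5=1 clk=0 s9=0
t10.Δ0 s3=1 s6=0 s4=0 s1=1 s7=1 s2=1 s8=0 s0=0 s5=1 clk=0 s9=0
t10.Δ1 s3=1 s6=0 s4=0 s1=1 s7=1 s2=1 s8=0 s0=0 s5=1 clk=1 s9=0
t10.Δ2 s3=1 s6=0 s4=0 s1=1 s7=1 s2=0 s8=0 s0=0 s5=1 clk=1 s9=1
t10.Δ3 s3=1 s6=0 s4=1 s1=1 s7=1 s2=0 s8=0 s0=0 s5=1 clk=1 s9=1
t10.Δ4 s3=1 s6=0 s4=1 s1=1 s7=0 s2=0 s8=0 s0=0 s5=1 clk=1 s9=1
t10.Δ5 s3=1 s6=0 s4=1 s1=1 s7=0 s2=0 s8=1 s0=0 s5=1 clk=1 s9=1
t10.Δ6 s3=1 s6=1 s4=1 s1=1 s7=0 s2=0 s8=1 s0=0 s5=1 clk=1 s9=1
t11.Δ0 s3=1 s6=1 s4=1 s1=1 s7=0 s2=0 s8=1 s0=0 s5=1 clk=1 s9=1
t11.Δ1 s3=1 s6=1 s4=1 s1=1 s7=0 s2=0 s8=1 s0=0 s5=1 clk=0 s9=1
t12.Δ0 s3=1 s6=1 s4=1 s1=1 s7=0 s2=0 s8=1 s0=0 s5=1 clk=0 s9=1
t12.Δ1 s3=1 s6=1 s4=1 s1=1 s7=0 s2=0 s8=1 s0=0 s5=1 clk=1 s9=1
t12.Δ2 s3=0 s6=1 s4=1 s1=1 s7=0 s2=0 s8=1 s0=1 s5=1 clk=1 s9=0
t12.Δ3 s3=0 s6=1 s4=0 s1=1 s7=0 s2=0 s8=0 s0=1 s5=1 clk=1 s9=0
t12.Δ4 s3=0 s6=0 s4=0 s1=1 s7=1 s2=0 s8=0 s0=1 s5=1 clk=1 s9=0
t12.Δ5 s3=0 s6=0 s4=0 s1=1 s7=1 s2=0 s8=1 s0=1 s5=1 clk=1 s9=0
t12.Δ6 s3=0 s6=1 s4=0 s1=1 s7=1 s2=0 s8=1 s0=1 s5=1 clk=1 s9=0
t13.Δ0 s3=0 s6=1 s4=0 s1=1 s7=1 s2=0 s8=1 s0=1 s5=1 clk=1 s9=0
t13.Δ1 s3=0 s6=1 s4=0 s1=1 s7=1 s2=0 s8=1 s0=1 s5=1 clk=0 s9=0
t14.Δ0 s3=0 s6=1 s4=0 s1=1 s7=1 s2=0 s8=1 s0=1 s5=1 clk=0 s9=0
t14.Δ1 s3=0 s6=1 s4=0 s1=1 s7=1 s2=0 s8=1 s0=1 s5=1 clk=1 s9=0
t14.Δ2 s3=1 s6=1 s4=0 s1=1 s7=1 s2=1 s8=1 s0=0 s5=1 clk=1 s9=0
t14.Δ3 s3=1 s6=1 s4=0 s1=1 s7=1 s2=1 s8=0 s0=0 s5=1 clk=1 s9=0
t14.Δ4 s3=1 s6=0 s4=0 s1=1 s7=1 s2=1 s8=0 s0=0 s5=1 clk=1 s9=0
t15.Δ0 s3=1 s6=0 s4=0 s1=1 s7=1 s2=1 s8=0 s0=0 s5=1 clk=1 s9=0
t15.Δ1 s3=1 s6=0 s4=0 s1=1 s7=1 s2=1 s8=0 s0=0 s5=1 clk=0 s9=0
t16.Δ0 s3=1 s6=0 s4=0 s1=1 s7=1 s2=1 s8=0 s0=0 s5=1 clk=0 s9=0
t16.Δ1 s3=1 s6=0 s4=0 s1=1 s7=1 s2=1 s8=0 s0=0 s5=1 clk=1 s9=0
t16.Δ2 s3=1 s6=0 s4=0 s1=1 s7=1 s2=0 s8=0 s0=0 s5=1 clk=1 s9=1
t16.Δ3 s3=1 s6=0 s4=1 s1=1 s7=1 s2=0 s8=0 s0=0 s5=1 clk=1 s9=1
t16.Δ4 s3=1 s6=0 s4=1 s1=1 s7=0 s2=0 s8=0 s0=0 s5=1 clk=1 s9=1
t16.Δ5 s3=1 s6=0 s4=1 s1=1 s7=0 s2=0 s8=1 s0=0 s5=1 clk=1 s9=1
t16.Δ6 s3=1 s6=1 s4=1 s1=1 s7=0 s2=0 s8=1 s0=0 s5=1 clk=1 s9=1

4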